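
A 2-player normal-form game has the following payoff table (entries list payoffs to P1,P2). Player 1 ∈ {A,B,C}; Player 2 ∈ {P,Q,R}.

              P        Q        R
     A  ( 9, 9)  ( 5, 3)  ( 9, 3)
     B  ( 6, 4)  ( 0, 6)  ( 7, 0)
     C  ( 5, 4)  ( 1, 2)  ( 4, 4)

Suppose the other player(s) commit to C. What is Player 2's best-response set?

argmax u_2 = {P,R}

u_2(P vs C) = 4
u_2(Q vs C) = 2
u_2(R vs C) = 4
max payoff 4 at {P,R}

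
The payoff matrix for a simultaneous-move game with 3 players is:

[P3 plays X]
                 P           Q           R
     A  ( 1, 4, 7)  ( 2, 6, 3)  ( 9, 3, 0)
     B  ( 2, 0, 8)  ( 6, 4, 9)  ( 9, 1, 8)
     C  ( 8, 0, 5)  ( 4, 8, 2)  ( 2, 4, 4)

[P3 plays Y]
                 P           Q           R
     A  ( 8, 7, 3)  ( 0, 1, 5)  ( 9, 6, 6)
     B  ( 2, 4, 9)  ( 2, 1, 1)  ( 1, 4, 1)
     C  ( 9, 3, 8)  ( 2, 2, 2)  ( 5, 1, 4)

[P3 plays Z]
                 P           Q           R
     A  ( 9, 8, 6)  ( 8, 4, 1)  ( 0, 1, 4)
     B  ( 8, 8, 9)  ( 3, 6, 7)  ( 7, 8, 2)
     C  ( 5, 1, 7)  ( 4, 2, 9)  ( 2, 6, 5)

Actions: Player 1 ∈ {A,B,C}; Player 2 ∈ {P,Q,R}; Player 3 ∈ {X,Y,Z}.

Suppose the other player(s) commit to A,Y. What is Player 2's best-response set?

P2 best: {P}

u_2(P vs A,Y) = 7
u_2(Q vs A,Y) = 1
u_2(R vs A,Y) = 6
max payoff 7 at {P}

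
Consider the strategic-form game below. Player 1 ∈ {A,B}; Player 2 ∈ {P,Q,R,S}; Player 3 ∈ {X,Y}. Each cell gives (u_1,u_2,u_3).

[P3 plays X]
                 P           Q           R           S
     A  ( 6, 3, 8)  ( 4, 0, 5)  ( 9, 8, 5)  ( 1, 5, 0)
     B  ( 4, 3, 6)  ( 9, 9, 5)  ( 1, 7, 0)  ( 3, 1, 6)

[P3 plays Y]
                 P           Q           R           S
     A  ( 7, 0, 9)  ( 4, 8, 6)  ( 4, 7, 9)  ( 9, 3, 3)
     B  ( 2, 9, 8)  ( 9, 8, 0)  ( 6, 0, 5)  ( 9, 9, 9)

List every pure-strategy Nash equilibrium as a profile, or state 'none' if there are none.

Nash profiles: (B,Q,X), (B,S,Y)

(A,P,X): not NE [P2→R gives 8>3; P3→Y gives 9>8]
(A,P,Y): not NE [P2→Q gives 8>0]
(A,Q,X): not NE [P1→B gives 9>4; P2→R gives 8>0; P3→Y gives 6>5]
(A,Q,Y): not NE [P1→B gives 9>4]
(A,R,X): not NE [P3→Y gives 9>5]
(A,R,Y): not NE [P1→B gives 6>4; P2→Q gives 8>7]
(A,S,X): not NE [P1→B gives 3>1; P2→R gives 8>5; P3→Y gives 3>0]
(A,S,Y): not NE [P2→Q gives 8>3]
(B,P,X): not NE [P1→A gives 6>4; P2→Q gives 9>3; P3→Y gives 8>6]
(B,P,Y): not NE [P1→A gives 7>2]
(B,Q,X): NE
(B,Q,Y): not NE [P2→S gives 9>8; P3→X gives 5>0]
(B,R,X): not NE [P1→A gives 9>1; P2→Q gives 9>7; P3→Y gives 5>0]
(B,R,Y): not NE [P2→S gives 9>0]
(B,S,X): not NE [P2→Q gives 9>1; P3→Y gives 9>6]
(B,S,Y): NE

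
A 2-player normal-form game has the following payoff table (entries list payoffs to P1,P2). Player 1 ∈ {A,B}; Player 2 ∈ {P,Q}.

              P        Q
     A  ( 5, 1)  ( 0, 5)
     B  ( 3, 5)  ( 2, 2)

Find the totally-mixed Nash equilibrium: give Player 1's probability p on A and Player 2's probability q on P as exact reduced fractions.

P1 indiff ⇒ q·5+(1-q)·0 = q·3+(1-q)·2 ⇒ q(2) = (1-q)(2) ⇒ q = 1/2
P2 indiff ⇒ p·1+(1-p)·5 = p·5+(1-p)·2 ⇒ p(-4) = (1-p)(-3) ⇒ p = 3/7

P1 mixes 3/7 on A; P2 mixes 1/2 on P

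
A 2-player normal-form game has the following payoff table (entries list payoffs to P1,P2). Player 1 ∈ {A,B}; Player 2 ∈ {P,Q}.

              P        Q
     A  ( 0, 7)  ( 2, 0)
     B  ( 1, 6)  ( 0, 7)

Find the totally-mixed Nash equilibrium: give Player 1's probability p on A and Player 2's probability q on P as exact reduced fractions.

p=1/8, q=2/3

P1 indiff ⇒ q·0+(1-q)·2 = q·1+(1-q)·0 ⇒ q(-1) = (1-q)(-2) ⇒ q = 2/3
P2 indiff ⇒ p·7+(1-p)·6 = p·0+(1-p)·7 ⇒ p(7) = (1-p)(1) ⇒ p = 1/8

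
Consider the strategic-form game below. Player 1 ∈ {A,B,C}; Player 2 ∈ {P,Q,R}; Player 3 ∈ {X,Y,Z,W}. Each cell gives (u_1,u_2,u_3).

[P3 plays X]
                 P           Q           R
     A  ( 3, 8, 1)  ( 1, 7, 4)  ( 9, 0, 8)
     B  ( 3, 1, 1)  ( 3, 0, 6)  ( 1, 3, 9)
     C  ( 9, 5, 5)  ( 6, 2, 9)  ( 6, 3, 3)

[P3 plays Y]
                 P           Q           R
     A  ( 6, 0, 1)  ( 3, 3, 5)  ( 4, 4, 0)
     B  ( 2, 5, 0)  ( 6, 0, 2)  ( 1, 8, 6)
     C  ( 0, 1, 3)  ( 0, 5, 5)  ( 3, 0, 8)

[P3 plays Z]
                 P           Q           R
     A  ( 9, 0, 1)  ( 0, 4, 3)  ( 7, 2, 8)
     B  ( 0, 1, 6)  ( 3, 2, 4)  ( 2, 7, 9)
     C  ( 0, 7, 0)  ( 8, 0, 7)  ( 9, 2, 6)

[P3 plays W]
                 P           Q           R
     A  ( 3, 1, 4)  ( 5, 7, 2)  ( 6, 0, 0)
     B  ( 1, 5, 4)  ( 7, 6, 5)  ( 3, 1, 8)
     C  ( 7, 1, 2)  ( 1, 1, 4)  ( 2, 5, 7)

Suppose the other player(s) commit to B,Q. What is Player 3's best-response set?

argmax u_3 = {X}

u_3(X vs B,Q) = 6
u_3(Y vs B,Q) = 2
u_3(Z vs B,Q) = 4
u_3(W vs B,Q) = 5
max payoff 6 at {X}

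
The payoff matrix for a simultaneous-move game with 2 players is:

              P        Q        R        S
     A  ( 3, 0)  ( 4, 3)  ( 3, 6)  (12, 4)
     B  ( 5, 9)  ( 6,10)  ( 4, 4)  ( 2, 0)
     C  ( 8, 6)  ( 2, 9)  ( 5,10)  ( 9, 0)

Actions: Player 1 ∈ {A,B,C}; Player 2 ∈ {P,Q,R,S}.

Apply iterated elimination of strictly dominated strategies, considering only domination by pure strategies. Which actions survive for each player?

P2 drop P (Q beats it: A:3>0 B:10>9 C:9>6)
P2 drop S (R beats it: A:6>4 B:4>0 C:10>0)
P1 drop A (B beats it: Q:6>4 R:4>3)
P1→{B,C} P2→{Q,R}

IESDS → P1:{B,C} P2:{Q,R}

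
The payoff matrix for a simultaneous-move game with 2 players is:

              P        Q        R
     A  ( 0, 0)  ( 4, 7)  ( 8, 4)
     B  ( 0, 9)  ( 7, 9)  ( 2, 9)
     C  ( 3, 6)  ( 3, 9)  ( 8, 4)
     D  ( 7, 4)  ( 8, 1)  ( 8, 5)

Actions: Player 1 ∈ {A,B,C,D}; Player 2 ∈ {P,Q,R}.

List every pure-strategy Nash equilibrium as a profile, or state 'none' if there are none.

(A,P): not NE [P1→D gives 7>0; P2→Q gives 7>0]
(A,Q): not NE [P1→D gives 8>4]
(A,R): not NE [P2→Q gives 7>4]
(B,P): not NE [P1→D gives 7>0]
(B,Q): not NE [P1→D gives 8>7]
(B,R): not NE [P1→D gives 8>2]
(C,P): not NE [P1→D gives 7>3; P2→Q gives 9>6]
(C,Q): not NE [P1→D gives 8>3]
(C,R): not NE [P2→Q gives 9>4]
(D,P): not NE [P2→R gives 5>4]
(D,Q): not NE [P2→R gives 5>1]
(D,R): NE

NE set: (D,R)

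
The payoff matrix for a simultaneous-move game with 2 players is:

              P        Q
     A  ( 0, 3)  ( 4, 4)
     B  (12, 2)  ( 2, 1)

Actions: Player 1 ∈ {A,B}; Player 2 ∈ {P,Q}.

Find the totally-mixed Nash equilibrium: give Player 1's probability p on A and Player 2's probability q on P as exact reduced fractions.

P1 mixes 1/2 on A; P2 mixes 1/7 on P

P1 indiff ⇒ q·0+(1-q)·4 = q·12+(1-q)·2 ⇒ q(-12) = (1-q)(-2) ⇒ q = 1/7
P2 indiff ⇒ p·3+(1-p)·2 = p·4+(1-p)·1 ⇒ p(-1) = (1-p)(-1) ⇒ p = 1/2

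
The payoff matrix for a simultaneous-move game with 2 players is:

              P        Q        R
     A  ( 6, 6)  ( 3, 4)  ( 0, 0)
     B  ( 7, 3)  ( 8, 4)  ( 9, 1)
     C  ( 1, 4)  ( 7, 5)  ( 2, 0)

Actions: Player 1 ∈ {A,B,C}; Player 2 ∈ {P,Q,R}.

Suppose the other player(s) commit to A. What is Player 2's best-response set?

u_2(P vs A) = 6
u_2(Q vs A) = 4
u_2(R vs A) = 0
max payoff 6 at {P}

BR_2 = {P}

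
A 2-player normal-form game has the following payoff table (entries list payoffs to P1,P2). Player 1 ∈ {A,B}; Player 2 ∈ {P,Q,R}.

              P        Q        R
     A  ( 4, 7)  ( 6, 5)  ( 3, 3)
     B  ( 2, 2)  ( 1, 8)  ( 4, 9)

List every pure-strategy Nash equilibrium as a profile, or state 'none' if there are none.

(A,P): NE
(A,Q): not NE [P2→P gives 7>5]
(A,R): not NE [P1→B gives 4>3; P2→P gives 7>3]
(B,P): not NE [P1→A gives 4>2; P2→R gives 9>2]
(B,Q): not NE [P1→A gives 6>1; P2→R gives 9>8]
(B,R): NE

PSNE = {(A,P), (B,R)}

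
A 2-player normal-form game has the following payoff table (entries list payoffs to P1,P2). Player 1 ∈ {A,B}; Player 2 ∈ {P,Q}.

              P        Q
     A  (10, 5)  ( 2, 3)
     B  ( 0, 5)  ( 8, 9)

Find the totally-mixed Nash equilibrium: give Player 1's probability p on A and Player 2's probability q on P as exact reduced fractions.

P1 indiff ⇒ q·10+(1-q)·2 = q·0+(1-q)·8 ⇒ q(10) = (1-q)(6) ⇒ q = 3/8
P2 indiff ⇒ p·5+(1-p)·5 = p·3+(1-p)·9 ⇒ p(2) = (1-p)(4) ⇒ p = 2/3

P1 mixes 2/3 on A; P2 mixes 3/8 on P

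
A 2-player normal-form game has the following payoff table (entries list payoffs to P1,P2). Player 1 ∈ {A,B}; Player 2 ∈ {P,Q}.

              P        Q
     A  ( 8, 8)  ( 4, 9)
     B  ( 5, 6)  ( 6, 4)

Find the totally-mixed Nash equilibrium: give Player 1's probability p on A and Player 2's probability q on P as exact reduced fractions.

P1 mixes 2/3 on A; P2 mixes 2/5 on P

P1 indiff ⇒ q·8+(1-q)·4 = q·5+(1-q)·6 ⇒ q(3) = (1-q)(2) ⇒ q = 2/5
P2 indiff ⇒ p·8+(1-p)·6 = p·9+(1-p)·4 ⇒ p(-1) = (1-p)(-2) ⇒ p = 2/3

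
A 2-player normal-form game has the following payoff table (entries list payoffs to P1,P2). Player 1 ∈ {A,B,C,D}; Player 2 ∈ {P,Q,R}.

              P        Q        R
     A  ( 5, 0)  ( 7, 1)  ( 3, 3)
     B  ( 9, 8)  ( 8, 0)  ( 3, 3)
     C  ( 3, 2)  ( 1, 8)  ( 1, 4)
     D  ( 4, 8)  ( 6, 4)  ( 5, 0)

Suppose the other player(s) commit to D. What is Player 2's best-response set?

u_2(P vs D) = 8
u_2(Q vs D) = 4
u_2(R vs D) = 0
max payoff 8 at {P}

P2 best: {P}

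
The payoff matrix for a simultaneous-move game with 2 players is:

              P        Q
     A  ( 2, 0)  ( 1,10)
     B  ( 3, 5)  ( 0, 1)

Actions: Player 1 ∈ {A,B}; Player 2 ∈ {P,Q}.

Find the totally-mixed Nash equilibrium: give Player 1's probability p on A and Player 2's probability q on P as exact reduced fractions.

(p,q) = (2/7, 1/2)

P1 indiff ⇒ q·2+(1-q)·1 = q·3+(1-q)·0 ⇒ q(-1) = (1-q)(-1) ⇒ q = 1/2
P2 indiff ⇒ p·0+(1-p)·5 = p·10+(1-p)·1 ⇒ p(-10) = (1-p)(-4) ⇒ p = 2/7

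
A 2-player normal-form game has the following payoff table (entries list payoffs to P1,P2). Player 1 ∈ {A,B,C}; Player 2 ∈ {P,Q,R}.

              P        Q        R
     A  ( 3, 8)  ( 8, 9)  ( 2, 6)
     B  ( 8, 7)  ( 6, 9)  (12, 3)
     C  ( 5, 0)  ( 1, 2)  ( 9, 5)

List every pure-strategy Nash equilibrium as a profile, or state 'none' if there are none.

(A,P): not NE [P1→B gives 8>3; P2→Q gives 9>8]
(A,Q): NE
(A,R): not NE [P1→B gives 12>2; P2→Q gives 9>6]
(B,P): not NE [P2→Q gives 9>7]
(B,Q): not NE [P1→A gives 8>6]
(B,R): not NE [P2→Q gives 9>3]
(C,P): not NE [P1→B gives 8>5; P2→R gives 5>0]
(C,Q): not NE [P1→A gives 8>1; P2→R gives 5>2]
(C,R): not NE [P1→B gives 12>9]

PSNE = {(A,Q)}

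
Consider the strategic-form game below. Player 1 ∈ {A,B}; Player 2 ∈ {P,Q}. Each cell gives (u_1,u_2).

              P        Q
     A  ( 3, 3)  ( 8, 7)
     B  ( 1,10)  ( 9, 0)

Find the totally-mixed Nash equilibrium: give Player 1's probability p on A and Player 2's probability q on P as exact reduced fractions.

P1 indiff ⇒ q·3+(1-q)·8 = q·1+(1-q)·9 ⇒ q(2) = (1-q)(1) ⇒ q = 1/3
P2 indiff ⇒ p·3+(1-p)·10 = p·7+(1-p)·0 ⇒ p(-4) = (1-p)(-10) ⇒ p = 5/7

p=5/7, q=1/3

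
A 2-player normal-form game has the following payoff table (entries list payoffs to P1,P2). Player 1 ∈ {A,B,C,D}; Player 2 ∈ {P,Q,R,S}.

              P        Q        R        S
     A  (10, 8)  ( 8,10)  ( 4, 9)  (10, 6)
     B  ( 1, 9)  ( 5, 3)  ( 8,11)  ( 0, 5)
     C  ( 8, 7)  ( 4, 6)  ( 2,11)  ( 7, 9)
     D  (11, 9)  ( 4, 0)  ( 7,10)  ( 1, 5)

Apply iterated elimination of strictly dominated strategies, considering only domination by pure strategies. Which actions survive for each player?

Survivors P1:{A,B} P2:{Q,R}

P1 drop C (A beats it: P:10>8 Q:8>4 R:4>2 S:10>7)
P2 drop P (R beats it: A:9>8 B:11>9 D:10>9)
P2 drop S (R beats it: A:9>6 B:11>5 D:10>5)
P1 drop D (B beats it: Q:5>4 R:8>7)
P1→{A,B} P2→{Q,R}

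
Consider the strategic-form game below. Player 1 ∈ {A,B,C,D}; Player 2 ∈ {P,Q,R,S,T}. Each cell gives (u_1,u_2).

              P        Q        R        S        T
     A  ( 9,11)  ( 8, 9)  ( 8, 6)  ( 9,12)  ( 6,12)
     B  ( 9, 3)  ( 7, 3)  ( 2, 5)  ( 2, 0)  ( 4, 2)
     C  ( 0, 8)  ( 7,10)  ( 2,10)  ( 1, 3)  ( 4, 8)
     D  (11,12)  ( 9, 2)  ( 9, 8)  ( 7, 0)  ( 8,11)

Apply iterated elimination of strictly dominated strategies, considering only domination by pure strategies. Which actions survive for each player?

Remaining: P1:{A,D} P2:{P,S,T}

P1 drop B (D beats it: P:11>9 Q:9>7 R:9>2 S:7>2 T:8>4)
P1 drop C (A beats it: P:9>0 Q:8>7 R:8>2 S:9>1 T:6>4)
P2 drop Q (P beats it: A:11>9 D:12>2)
P2 drop R (P beats it: A:11>6 D:12>8)
P1→{A,D} P2→{P,S,T}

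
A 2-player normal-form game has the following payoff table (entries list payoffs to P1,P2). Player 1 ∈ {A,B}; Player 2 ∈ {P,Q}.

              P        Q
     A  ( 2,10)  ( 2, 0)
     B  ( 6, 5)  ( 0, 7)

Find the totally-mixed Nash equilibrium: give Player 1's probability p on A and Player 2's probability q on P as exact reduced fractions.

p=1/6, q=1/3

P1 indiff ⇒ q·2+(1-q)·2 = q·6+(1-q)·0 ⇒ q(-4) = (1-q)(-2) ⇒ q = 1/3
P2 indiff ⇒ p·10+(1-p)·5 = p·0+(1-p)·7 ⇒ p(10) = (1-p)(2) ⇒ p = 1/6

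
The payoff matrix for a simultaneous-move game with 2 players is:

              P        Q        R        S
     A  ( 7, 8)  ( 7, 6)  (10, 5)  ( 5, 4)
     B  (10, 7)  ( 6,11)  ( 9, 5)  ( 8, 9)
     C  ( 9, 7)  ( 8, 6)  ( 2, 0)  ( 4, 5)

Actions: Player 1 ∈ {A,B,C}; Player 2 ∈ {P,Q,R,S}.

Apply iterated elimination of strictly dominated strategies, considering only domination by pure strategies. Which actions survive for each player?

IESDS → P1:{B,C} P2:{P,Q}

P2 drop R (P beats it: A:8>5 B:7>5 C:7>0)
P2 drop S (Q beats it: A:6>4 B:11>9 C:6>5)
P1 drop A (C beats it: P:9>7 Q:8>7)
P1→{B,C} P2→{P,Q}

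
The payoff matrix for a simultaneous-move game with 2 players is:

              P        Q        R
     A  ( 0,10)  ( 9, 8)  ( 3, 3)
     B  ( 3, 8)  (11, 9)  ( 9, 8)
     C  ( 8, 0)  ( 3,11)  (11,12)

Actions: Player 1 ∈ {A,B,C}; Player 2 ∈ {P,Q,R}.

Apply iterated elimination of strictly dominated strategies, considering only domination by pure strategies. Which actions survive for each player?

P1 drop A (B beats it: P:3>0 Q:11>9 R:9>3)
P2 drop P (Q beats it: B:9>8 C:11>0)
P1→{B,C} P2→{Q,R}

IESDS → P1:{B,C} P2:{Q,R}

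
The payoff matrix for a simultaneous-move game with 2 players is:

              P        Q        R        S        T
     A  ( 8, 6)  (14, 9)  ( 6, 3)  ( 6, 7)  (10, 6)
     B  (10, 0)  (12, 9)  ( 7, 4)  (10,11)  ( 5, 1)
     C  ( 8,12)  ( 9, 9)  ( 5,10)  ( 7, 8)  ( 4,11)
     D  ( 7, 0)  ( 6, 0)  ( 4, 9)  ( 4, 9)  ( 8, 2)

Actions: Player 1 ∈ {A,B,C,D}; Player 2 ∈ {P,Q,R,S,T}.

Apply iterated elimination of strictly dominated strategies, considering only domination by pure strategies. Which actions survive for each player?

P1 drop C (B beats it: P:10>8 Q:12>9 R:7>5 S:10>7 T:5>4)
P1 drop D (A beats it: P:8>7 Q:14>6 R:6>4 S:6>4 T:10>8)
P2 drop P (Q beats it: A:9>6 B:9>0)
P2 drop R (Q beats it: A:9>3 B:9>4)
P2 drop T (Q beats it: A:9>6 B:9>1)
P1→{A,B} P2→{Q,S}

Survivors P1:{A,B} P2:{Q,S}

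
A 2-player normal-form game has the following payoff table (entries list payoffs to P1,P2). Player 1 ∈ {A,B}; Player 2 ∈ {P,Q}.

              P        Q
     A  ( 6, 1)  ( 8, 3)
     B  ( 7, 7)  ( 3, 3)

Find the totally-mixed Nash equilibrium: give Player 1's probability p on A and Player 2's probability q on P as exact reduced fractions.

(p,q) = (2/3, 5/6)

P1 indiff ⇒ q·6+(1-q)·8 = q·7+(1-q)·3 ⇒ q(-1) = (1-q)(-5) ⇒ q = 5/6
P2 indiff ⇒ p·1+(1-p)·7 = p·3+(1-p)·3 ⇒ p(-2) = (1-p)(-4) ⇒ p = 2/3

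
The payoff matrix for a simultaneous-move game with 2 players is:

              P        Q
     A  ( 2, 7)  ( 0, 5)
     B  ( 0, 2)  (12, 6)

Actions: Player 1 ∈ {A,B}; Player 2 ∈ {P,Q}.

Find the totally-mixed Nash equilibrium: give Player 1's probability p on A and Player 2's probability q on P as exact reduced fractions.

(p,q) = (2/3, 6/7)

P1 indiff ⇒ q·2+(1-q)·0 = q·0+(1-q)·12 ⇒ q(2) = (1-q)(12) ⇒ q = 6/7
P2 indiff ⇒ p·7+(1-p)·2 = p·5+(1-p)·6 ⇒ p(2) = (1-p)(4) ⇒ p = 2/3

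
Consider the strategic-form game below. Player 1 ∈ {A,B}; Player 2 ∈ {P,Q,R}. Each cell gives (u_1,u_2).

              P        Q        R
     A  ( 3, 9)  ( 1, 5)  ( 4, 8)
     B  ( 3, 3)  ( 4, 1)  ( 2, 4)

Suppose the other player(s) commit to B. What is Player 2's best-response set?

u_2(P vs B) = 3
u_2(Q vs B) = 1
u_2(R vs B) = 4
max payoff 4 at {R}

argmax u_2 = {R}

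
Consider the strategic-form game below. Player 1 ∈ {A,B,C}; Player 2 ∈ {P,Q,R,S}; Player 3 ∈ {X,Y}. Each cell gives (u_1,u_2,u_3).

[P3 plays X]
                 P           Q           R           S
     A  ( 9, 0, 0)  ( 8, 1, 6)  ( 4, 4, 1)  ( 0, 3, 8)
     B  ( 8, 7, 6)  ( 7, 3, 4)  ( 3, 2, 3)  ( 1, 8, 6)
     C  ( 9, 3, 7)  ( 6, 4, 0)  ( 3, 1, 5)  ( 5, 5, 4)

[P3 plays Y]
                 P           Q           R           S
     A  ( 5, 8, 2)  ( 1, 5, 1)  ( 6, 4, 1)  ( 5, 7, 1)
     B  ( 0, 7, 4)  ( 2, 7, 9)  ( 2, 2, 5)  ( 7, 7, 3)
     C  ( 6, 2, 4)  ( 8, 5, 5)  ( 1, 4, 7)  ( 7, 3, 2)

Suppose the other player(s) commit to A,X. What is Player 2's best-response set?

argmax u_2 = {R}

u_2(P vs A,X) = 0
u_2(Q vs A,X) = 1
u_2(R vs A,X) = 4
u_2(S vs A,X) = 3
max payoff 4 at {R}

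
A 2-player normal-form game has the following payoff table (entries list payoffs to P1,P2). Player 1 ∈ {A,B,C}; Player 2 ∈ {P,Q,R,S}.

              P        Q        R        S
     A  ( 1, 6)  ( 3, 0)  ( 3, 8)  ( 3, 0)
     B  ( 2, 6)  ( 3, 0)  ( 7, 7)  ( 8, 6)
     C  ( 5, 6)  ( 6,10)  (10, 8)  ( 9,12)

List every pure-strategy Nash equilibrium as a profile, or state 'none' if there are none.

(A,P): not NE [P1→C gives 5>1; P2→R gives 8>6]
(A,Q): not NE [P1→C gives 6>3; P2→R gives 8>0]
(A,R): not NE [P1→C gives 10>3]
(A,S): not NE [P1→C gives 9>3; P2→R gives 8>0]
(B,P): not NE [P1→C gives 5>2; P2→R gives 7>6]
(B,Q): not NE [P1→C gives 6>3; P2→R gives 7>0]
(B,R): not NE [P1→C gives 10>7]
(B,S): not NE [P1→C gives 9>8; P2→R gives 7>6]
(C,P): not NE [P2→S gives 12>6]
(C,Q): not NE [P2→S gives 12>10]
(C,R): not NE [P2→S gives 12>8]
(C,S): NE

NE set: (C,S)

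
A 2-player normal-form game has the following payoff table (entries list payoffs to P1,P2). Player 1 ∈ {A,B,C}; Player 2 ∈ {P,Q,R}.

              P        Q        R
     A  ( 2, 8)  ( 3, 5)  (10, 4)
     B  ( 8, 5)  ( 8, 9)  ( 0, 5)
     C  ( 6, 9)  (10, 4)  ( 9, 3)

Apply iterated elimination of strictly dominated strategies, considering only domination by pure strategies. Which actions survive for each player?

P2 drop R (Q beats it: A:5>4 B:9>5 C:4>3)
P1 drop A (B beats it: P:8>2 Q:8>3)
P1→{B,C} P2→{P,Q}

Survivors P1:{B,C} P2:{P,Q}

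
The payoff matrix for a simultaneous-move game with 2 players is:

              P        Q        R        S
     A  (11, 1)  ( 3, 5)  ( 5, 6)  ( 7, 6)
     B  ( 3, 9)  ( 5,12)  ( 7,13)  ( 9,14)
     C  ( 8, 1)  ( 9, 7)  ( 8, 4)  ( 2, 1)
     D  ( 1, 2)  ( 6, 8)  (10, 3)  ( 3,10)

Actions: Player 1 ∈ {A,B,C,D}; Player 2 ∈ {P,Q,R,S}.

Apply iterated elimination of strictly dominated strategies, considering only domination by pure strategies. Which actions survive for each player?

IESDS → P1:{B,C,D} P2:{Q,R,S}

P2 drop P (Q beats it: A:5>1 B:12>9 C:7>1 D:8>2)
P1 drop A (B beats it: Q:5>3 R:7>5 S:9>7)
P1→{B,C,D} P2→{Q,R,S}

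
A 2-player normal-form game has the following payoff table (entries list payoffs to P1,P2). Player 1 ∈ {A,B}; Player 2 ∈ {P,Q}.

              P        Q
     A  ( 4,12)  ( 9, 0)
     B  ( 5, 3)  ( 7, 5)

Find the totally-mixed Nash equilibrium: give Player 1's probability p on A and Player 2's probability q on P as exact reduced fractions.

P1 mixes 1/7 on A; P2 mixes 2/3 on P

P1 indiff ⇒ q·4+(1-q)·9 = q·5+(1-q)·7 ⇒ q(-1) = (1-q)(-2) ⇒ q = 2/3
P2 indiff ⇒ p·12+(1-p)·3 = p·0+(1-p)·5 ⇒ p(12) = (1-p)(2) ⇒ p = 1/7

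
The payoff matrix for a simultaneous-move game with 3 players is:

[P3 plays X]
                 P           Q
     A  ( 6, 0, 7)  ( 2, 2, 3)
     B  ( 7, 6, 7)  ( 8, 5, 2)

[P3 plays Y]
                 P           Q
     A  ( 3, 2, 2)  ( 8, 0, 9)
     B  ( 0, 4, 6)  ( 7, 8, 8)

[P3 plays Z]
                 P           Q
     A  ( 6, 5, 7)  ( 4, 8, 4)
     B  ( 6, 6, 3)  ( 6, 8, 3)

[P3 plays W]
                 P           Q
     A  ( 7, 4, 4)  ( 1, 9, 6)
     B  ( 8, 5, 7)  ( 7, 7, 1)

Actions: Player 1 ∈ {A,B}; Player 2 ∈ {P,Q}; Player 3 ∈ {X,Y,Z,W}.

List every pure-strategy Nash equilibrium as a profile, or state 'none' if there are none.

(A,P,X): not NE [P1→B gives 7>6; P2→Q gives 2>0]
(A,P,Y): not NE [P3→Z gives 7>2]
(A,P,Z): not NE [P2→Q gives 8>5]
(A,P,W): not NE [P1→B gives 8>7; P2→Q gives 9>4; P3→Z gives 7>4]
(A,Q,X): not NE [P1→B gives 8>2; P3→Y gives 9>3]
(A,Q,Y): not NE [P2→P gives 2>0]
(A,Q,Z): not NE [P1→B gives 6>4; P3→Y gives 9>4]
(A,Q,W): not NE [P1→B gives 7>1; P3→Y gives 9>6]
(B,P,X): NE
(B,P,Y): not NE [P1→A gives 3>0; P2→Q gives 8>4; P3→W gives 7>6]
(B,P,Z): not NE [P2→Q gives 8>6; P3→W gives 7>3]
(B,P,W): not NE [P2→Q gives 7>5]
(B,Q,X): not NE [P2→P gives 6>5; P3→Y gives 8>2]
(B,Q,Y): not NE [P1→A gives 8>7]
(B,Q,Z): not NE [P3→Y gives 8>3]
(B,Q,W): not NE [P3→Y gives 8>1]

PSNE = {(B,P,X)}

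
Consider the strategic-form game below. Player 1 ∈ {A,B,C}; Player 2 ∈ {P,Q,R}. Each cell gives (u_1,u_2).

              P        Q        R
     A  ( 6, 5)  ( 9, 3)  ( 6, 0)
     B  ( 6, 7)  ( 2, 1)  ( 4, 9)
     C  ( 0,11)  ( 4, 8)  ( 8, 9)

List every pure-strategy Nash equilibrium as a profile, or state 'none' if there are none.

(A,P): NE
(A,Q): not NE [P2→P gives 5>3]
(A,R): not NE [P1→C gives 8>6; P2→P gives 5>0]
(B,P): not NE [P2→R gives 9>7]
(B,Q): not NE [P1→A gives 9>2; P2→R gives 9>1]
(B,R): not NE [P1→C gives 8>4]
(C,P): not NE [P1→B gives 6>0]
(C,Q): not NE [P1→A gives 9>4; P2→P gives 11>8]
(C,R): not NE [P2→P gives 11>9]

Nash profiles: (A,P)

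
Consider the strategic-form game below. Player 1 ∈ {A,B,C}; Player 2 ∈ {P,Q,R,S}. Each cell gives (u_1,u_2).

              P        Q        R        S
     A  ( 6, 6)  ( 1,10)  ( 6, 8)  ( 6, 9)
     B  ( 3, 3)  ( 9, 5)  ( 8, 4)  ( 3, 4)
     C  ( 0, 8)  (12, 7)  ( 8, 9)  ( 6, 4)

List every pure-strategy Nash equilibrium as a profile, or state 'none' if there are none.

(A,P): not NE [P2→Q gives 10>6]
(A,Q): not NE [P1→C gives 12>1]
(A,R): not NE [P1→C gives 8>6; P2→Q gives 10>8]
(A,S): not NE [P2→Q gives 10>9]
(B,P): not NE [P1→A gives 6>3; P2→Q gives 5>3]
(B,Q): not NE [P1→C gives 12>9]
(B,R): not NE [P2→Q gives 5>4]
(B,S): not NE [P1→C gives 6>3; P2→Q gives 5>4]
(C,P): not NE [P1→A gives 6>0; P2→R gives 9>8]
(C,Q): not NE [P2→R gives 9>7]
(C,R): NE
(C,S): not NE [P2→R gives 9>4]

NE set: (C,R)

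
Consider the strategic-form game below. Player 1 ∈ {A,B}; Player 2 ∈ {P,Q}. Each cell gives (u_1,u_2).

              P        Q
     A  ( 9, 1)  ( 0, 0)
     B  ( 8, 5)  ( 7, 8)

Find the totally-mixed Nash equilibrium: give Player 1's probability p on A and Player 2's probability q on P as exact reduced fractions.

P1 mixes 3/4 on A; P2 mixes 7/8 on P

P1 indiff ⇒ q·9+(1-q)·0 = q·8+(1-q)·7 ⇒ q(1) = (1-q)(7) ⇒ q = 7/8
P2 indiff ⇒ p·1+(1-p)·5 = p·0+(1-p)·8 ⇒ p(1) = (1-p)(3) ⇒ p = 3/4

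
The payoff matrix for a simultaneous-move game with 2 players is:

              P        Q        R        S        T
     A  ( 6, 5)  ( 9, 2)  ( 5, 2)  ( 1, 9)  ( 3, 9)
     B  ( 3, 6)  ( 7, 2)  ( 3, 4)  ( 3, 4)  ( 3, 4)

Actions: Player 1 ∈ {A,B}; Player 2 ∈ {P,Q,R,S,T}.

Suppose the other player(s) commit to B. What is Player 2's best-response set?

u_2(P vs B) = 6
u_2(Q vs B) = 2
u_2(R vs B) = 4
u_2(S vs B) = 4
u_2(T vs B) = 4
max payoff 6 at {P}

argmax u_2 = {P}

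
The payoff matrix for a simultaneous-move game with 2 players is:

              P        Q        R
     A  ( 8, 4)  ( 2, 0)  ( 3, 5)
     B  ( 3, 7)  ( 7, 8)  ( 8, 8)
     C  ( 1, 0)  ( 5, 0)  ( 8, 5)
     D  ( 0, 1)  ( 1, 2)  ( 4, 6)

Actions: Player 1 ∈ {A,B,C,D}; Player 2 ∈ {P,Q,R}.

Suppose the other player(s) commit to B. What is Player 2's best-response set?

argmax u_2 = {Q,R}

u_2(P vs B) = 7
u_2(Q vs B) = 8
u_2(R vs B) = 8
max payoff 8 at {Q,R}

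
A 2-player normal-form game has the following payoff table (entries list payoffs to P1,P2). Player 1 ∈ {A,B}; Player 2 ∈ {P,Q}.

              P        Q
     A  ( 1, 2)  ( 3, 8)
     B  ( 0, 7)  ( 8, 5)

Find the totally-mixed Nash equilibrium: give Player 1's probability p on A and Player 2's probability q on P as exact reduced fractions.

p=1/4, q=5/6

P1 indiff ⇒ q·1+(1-q)·3 = q·0+(1-q)·8 ⇒ q(1) = (1-q)(5) ⇒ q = 5/6
P2 indiff ⇒ p·2+(1-p)·7 = p·8+(1-p)·5 ⇒ p(-6) = (1-p)(-2) ⇒ p = 1/4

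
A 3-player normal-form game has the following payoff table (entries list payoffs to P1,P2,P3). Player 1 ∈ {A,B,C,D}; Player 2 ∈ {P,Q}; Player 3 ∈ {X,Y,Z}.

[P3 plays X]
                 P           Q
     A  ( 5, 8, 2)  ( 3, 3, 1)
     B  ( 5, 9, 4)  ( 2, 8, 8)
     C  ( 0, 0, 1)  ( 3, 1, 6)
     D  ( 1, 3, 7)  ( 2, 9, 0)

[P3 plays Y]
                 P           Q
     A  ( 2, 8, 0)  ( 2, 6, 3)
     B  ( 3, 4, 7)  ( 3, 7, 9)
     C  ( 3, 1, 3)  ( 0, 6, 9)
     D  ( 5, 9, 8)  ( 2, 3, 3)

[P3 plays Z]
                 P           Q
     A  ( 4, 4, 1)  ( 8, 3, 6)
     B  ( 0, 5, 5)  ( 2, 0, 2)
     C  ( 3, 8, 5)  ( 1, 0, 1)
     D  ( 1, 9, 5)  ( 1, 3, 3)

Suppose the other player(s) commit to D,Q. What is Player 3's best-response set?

u_3(X vs D,Q) = 0
u_3(Y vs D,Q) = 3
u_3(Z vs D,Q) = 3
max payoff 3 at {Y,Z}

argmax u_3 = {Y,Z}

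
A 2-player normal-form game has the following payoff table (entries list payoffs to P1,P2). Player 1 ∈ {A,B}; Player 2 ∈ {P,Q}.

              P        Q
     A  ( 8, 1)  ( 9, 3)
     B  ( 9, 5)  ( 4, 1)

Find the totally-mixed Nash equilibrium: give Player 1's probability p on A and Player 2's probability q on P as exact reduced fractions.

(p,q) = (2/3, 5/6)

P1 indiff ⇒ q·8+(1-q)·9 = q·9+(1-q)·4 ⇒ q(-1) = (1-q)(-5) ⇒ q = 5/6
P2 indiff ⇒ p·1+(1-p)·5 = p·3+(1-p)·1 ⇒ p(-2) = (1-p)(-4) ⇒ p = 2/3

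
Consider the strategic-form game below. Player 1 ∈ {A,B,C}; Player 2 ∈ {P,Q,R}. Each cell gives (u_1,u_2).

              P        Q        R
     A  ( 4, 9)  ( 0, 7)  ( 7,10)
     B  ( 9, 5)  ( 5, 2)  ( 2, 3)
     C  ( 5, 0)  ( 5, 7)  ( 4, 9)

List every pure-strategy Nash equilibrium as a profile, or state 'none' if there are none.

NE set: (A,R), (B,P)

(A,P): not NE [P1→B gives 9>4; P2→R gives 10>9]
(A,Q): not NE [P1→C gives 5>0; P2→R gives 10>7]
(A,R): NE
(B,P): NE
(B,Q): not NE [P2→P gives 5>2]
(B,R): not NE [P1→A gives 7>2; P2→P gives 5>3]
(C,P): not NE [P1→B gives 9>5; P2→R gives 9>0]
(C,Q): not NE [P2→R gives 9>7]
(C,R): not NE [P1→A gives 7>4]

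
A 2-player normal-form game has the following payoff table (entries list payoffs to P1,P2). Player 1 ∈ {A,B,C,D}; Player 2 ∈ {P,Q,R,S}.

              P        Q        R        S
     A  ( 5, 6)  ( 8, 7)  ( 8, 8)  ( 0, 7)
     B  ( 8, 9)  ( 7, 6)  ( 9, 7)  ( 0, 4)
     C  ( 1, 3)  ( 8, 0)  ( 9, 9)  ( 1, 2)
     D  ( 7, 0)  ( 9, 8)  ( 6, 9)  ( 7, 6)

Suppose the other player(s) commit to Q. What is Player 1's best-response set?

u_1(A vs Q) = 8
u_1(B vs Q) = 7
u_1(C vs Q) = 8
u_1(D vs Q) = 9
max payoff 9 at {D}

BR_1 = {D}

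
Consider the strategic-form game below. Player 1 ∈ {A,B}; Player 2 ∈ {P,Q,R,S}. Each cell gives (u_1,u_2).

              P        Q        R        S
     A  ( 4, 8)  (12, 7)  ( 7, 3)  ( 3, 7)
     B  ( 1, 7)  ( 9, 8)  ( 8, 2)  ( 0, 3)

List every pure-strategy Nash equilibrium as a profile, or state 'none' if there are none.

NE set: (A,P)

(A,P): NE
(A,Q): not NE [P2→P gives 8>7]
(A,R): not NE [P1→B gives 8>7; P2→P gives 8>3]
(A,S): not NE [P2→P gives 8>7]
(B,P): not NE [P1→A gives 4>1; P2→Q gives 8>7]
(B,Q): not NE [P1→A gives 12>9]
(B,R): not NE [P2→Q gives 8>2]
(B,S): not NE [P1→A gives 3>0; P2→Q gives 8>3]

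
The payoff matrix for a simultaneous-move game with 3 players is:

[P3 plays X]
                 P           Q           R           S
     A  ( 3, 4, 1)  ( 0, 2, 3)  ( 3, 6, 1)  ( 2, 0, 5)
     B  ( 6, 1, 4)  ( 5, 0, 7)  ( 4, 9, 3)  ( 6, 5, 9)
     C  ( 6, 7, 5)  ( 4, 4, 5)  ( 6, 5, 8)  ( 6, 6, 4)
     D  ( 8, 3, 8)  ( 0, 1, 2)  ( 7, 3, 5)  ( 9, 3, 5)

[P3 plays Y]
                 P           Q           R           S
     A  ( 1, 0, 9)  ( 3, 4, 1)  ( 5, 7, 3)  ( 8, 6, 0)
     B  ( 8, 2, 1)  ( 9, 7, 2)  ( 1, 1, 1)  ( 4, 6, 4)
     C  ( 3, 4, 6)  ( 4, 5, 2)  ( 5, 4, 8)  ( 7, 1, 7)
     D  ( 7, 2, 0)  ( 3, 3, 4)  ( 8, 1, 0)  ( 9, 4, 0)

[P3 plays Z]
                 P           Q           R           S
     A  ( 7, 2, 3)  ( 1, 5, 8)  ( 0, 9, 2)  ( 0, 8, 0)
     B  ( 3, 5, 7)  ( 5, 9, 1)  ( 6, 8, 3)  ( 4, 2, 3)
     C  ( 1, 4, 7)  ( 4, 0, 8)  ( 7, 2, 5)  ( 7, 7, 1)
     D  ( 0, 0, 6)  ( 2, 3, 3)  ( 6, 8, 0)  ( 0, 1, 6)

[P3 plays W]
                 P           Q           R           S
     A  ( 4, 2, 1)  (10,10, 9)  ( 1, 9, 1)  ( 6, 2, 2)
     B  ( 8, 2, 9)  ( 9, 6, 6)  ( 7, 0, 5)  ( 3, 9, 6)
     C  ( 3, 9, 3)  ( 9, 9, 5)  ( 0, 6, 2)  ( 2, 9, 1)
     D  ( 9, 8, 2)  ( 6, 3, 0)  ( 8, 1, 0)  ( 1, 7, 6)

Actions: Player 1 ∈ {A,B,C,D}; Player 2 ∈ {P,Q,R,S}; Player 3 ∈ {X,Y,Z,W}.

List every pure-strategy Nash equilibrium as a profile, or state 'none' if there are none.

Nash profiles: (A,Q,W), (D,P,X), (D,R,X)

(A,P,X): not NE [P1→D gives 8>3; P2→R gives 6>4; P3→Y gives 9>1]
(A,P,Y): not NE [P1→B gives 8>1; P2→R gives 7>0]
(A,P,Z): not NE [P2→R gives 9>2; P3→Y gives 9>3]
(A,P,W): not NE [P1→D gives 9>4; P2→Q gives 10>2; P3→Y gives 9>1]
(A,Q,X): not NE [P1→B gives 5>0; P2→R gives 6>2; P3→W gives 9>3]
(A,Q,Y): not NE [P1→B gives 9>3; P2→R gives 7>4; P3→W gives 9>1]
(A,Q,Z): not NE [P1→B gives 5>1; P2→R gives 9>5; P3→W gives 9>8]
(A,Q,W): NE
(A,R,X): not NE [P1→D gives 7>3; P3→Y gives 3>1]
(A,R,Y): not NE [P1→D gives 8>5]
(A,R,Z): not NE [P1→C gives 7>0; P3→Y gives 3>2]
(A,R,W): not NE [P1→D gives 8>1; P2→Q gives 10>9; P3→Y gives 3>1]
(A,S,X): not NE [P1→D gives 9>2; P2→R gives 6>0]
(A,S,Y): not NE [P1→D gives 9>8; P2→R gives 7>6; P3→X gives 5>0]
(A,S,Z): not NE [P1→C gives 7>0; P2→R gives 9>8; P3→X gives 5>0]
(A,S,W): not NE [P2→Q gives 10>2; P3→X gives 5>2]
(B,P,X): not NE [P1→D gives 8>6; P2→R gives 9>1; P3→W gives 9>4]
(B,P,Y): not NE [P2→Q gives 7>2; P3→W gives 9>1]
(B,P,Z): not NE [P1→A gives 7>3; P2→Q gives 9>5; P3→W gives 9>7]
(B,P,W): not NE [P1→D gives 9>8; P2→S gives 9>2]
(B,Q,X): not NE [P2→R gives 9>0]
(B,Q,Y): not NE [P3→X gives 7>2]
(B,Q,Z): not NE [P3→X gives 7>1]
(B,Q,W): not NE [P1→A gives 10>9; P2→S gives 9>6; P3→X gives 7>6]
(B,R,X): not NE [P1→D gives 7>4; P3→W gives 5>3]
(B,R,Y): not NE [P1→D gives 8>1; P2→Q gives 7>1; P3→W gives 5>1]
(B,R,Z): not NE [P1→C gives 7>6; P2→Q gives 9>8; P3→W gives 5>3]
(B,R,W): not NE [P1→D gives 8>7; P2→S gives 9>0]
(B,S,X): not NE [P1→D gives 9>6; P2→R gives 9>5]
(B,S,Y): not NE [P1→D gives 9>4; P2→Q gives 7>6; P3→X gives 9>4]
(B,S,Z): not NE [P1→C gives 7>4; P2→Q gives 9>2; P3→X gives 9>3]
(B,S,W): not NE [P1→A gives 6>3; P3→X gives 9>6]
(C,P,X): not NE [P1→D gives 8>6; P3→Z gives 7>5]
(C,P,Y): not NE [P1→B gives 8>3; P2→Q gives 5>4; P3→Z gives 7>6]
(C,P,Z): not NE [P1→A gives 7>1; P2→S gives 7>4]
(C,P,W): not NE [P1→D gives 9>3; P3→Z gives 7>3]
(C,Q,X): not NE [P1→B gives 5>4; P2→P gives 7>4; P3→Z gives 8>5]
(C,Q,Y): not NE [P1→B gives 9>4; P3→Z gives 8>2]
(C,Q,Z): not NE [P1→B gives 5>4; P2→S gives 7>0]
(C,Q,W): not NE [P1→A gives 10>9; P3→Z gives 8>5]
(C,R,X): not NE [P1→D gives 7>6; P2→P gives 7>5]
(C,R,Y): not NE [P1→D gives 8>5; P2→Q gives 5>4]
(C,R,Z): not NE [P2→S gives 7>2; P3→Y gives 8>5]
(C,R,W): not NE [P1→D gives 8>0; P2→S gives 9>6; P3→Y gives 8>2]
(C,S,X): not NE [P1→D gives 9>6; P2→P gives 7>6; P3→Y gives 7>4]
(C,S,Y): not NE [P1→D gives 9>7; P2→Q gives 5>1]
(C,S,Z): not NE [P3→Y gives 7>1]
(C,S,W): not NE [P1→A gives 6>2; P3→Y gives 7>1]
(D,P,X): NE
(D,P,Y): not NE [P1→B gives 8>7; P2→S gives 4>2; P3→X gives 8>0]
(D,P,Z): not NE [P1→A gives 7>0; P2→R gives 8>0; P3→X gives 8>6]
(D,P,W): not NE [P3→X gives 8>2]
(D,Q,X): not NE [P1→B gives 5>0; P2→S gives 3>1; P3→Y gives 4>2]
(D,Q,Y): not NE [P1→B gives 9>3; P2→S gives 4>3]
(D,Q,Z): not NE [P1→B gives 5>2; P2→R gives 8>3; P3→Y gives 4>3]
(D,Q,W): not NE [P1→A gives 10>6; P2→P gives 8>3; P3→Y gives 4>0]
(D,R,X): NE
(D,R,Y): not NE [P2→S gives 4>1; P3→X gives 5>0]
(D,R,Z): not NE [P1→C gives 7>6; P3→X gives 5>0]
(D,R,W): not NE [P2→P gives 8>1; P3→X gives 5>0]
(D,S,X): not NE [P3→W gives 6>5]
(D,S,Y): not NE [P3→W gives 6>0]
(D,S,Z): not NE [P1→C gives 7>0; P2→R gives 8>1]
(D,S,W): not NE [P1→A gives 6>1; P2→P gives 8>7]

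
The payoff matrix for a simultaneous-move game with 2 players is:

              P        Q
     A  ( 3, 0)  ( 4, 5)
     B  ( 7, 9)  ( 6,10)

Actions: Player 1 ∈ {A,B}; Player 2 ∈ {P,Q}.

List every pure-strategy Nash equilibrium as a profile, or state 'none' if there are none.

Nash profiles: (B,Q)

(A,P): not NE [P1→B gives 7>3; P2→Q gives 5>0]
(A,Q): not NE [P1→B gives 6>4]
(B,P): not NE [P2→Q gives 10>9]
(B,Q): NE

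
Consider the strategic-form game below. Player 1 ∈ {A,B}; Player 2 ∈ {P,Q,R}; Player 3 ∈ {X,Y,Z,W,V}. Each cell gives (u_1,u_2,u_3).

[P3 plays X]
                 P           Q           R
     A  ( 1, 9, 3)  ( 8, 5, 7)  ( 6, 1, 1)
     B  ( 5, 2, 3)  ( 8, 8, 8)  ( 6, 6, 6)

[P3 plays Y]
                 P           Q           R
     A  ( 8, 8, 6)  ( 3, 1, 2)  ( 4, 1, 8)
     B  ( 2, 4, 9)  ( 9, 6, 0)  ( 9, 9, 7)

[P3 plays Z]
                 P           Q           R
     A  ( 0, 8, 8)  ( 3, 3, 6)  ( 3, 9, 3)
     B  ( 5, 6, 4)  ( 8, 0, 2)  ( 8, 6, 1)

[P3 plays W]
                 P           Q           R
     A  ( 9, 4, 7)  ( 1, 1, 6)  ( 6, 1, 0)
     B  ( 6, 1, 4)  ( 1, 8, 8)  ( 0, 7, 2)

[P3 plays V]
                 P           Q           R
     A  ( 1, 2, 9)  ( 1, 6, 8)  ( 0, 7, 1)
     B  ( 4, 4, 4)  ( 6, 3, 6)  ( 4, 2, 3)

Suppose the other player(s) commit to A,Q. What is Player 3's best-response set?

u_3(X vs A,Q) = 7
u_3(Y vs A,Q) = 2
u_3(Z vs A,Q) = 6
u_3(W vs A,Q) = 6
u_3(V vs A,Q) = 8
max payoff 8 at {V}

P3 best: {V}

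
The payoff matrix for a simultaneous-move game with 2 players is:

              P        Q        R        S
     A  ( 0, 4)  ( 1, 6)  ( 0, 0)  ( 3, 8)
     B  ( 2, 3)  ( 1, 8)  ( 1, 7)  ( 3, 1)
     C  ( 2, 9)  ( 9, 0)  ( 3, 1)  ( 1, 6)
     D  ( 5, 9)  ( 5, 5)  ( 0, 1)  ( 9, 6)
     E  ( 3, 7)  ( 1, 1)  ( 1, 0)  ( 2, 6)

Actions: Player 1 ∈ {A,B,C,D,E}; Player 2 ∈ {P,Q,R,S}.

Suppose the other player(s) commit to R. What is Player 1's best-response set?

u_1(A vs R) = 0
u_1(B vs R) = 1
u_1(C vs R) = 3
u_1(D vs R) = 0
u_1(E vs R) = 1
max payoff 3 at {C}

argmax u_1 = {C}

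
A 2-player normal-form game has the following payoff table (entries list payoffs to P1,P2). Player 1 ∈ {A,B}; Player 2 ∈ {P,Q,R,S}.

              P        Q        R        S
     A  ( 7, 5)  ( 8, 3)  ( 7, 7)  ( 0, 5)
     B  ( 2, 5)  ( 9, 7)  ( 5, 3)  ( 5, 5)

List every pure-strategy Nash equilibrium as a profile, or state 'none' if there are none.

NE set: (A,R), (B,Q)

(A,P): not NE [P2→R gives 7>5]
(A,Q): not NE [P1→B gives 9>8; P2→R gives 7>3]
(A,R): NE
(A,S): not NE [P1→B gives 5>0; P2→R gives 7>5]
(B,P): not NE [P1→A gives 7>2; P2→Q gives 7>5]
(B,Q): NE
(B,R): not NE [P1→A gives 7>5; P2→Q gives 7>3]
(B,S): not NE [P2→Q gives 7>5]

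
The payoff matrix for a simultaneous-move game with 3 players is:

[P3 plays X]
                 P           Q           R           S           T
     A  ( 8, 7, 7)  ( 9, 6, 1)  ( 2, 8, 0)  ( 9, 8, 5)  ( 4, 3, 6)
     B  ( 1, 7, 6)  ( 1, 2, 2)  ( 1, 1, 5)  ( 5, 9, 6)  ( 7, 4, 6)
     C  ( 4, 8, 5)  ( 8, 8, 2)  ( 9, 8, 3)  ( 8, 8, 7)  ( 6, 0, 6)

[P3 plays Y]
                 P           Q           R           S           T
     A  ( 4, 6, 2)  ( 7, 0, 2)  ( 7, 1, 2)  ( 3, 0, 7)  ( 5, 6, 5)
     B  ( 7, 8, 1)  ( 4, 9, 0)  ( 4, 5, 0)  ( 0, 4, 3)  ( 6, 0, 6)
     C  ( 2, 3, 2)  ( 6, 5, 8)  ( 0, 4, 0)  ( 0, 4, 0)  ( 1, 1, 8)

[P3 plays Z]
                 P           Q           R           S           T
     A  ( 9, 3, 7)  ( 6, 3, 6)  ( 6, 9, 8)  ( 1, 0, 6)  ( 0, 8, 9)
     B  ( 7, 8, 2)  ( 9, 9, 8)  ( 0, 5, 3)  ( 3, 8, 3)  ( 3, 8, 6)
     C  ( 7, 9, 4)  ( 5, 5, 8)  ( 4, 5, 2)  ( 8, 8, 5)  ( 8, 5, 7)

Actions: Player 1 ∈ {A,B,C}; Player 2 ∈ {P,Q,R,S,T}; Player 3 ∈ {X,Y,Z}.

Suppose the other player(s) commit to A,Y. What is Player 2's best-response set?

P2 best: {P,T}

u_2(P vs A,Y) = 6
u_2(Q vs A,Y) = 0
u_2(R vs A,Y) = 1
u_2(S vs A,Y) = 0
u_2(T vs A,Y) = 6
max payoff 6 at {P,T}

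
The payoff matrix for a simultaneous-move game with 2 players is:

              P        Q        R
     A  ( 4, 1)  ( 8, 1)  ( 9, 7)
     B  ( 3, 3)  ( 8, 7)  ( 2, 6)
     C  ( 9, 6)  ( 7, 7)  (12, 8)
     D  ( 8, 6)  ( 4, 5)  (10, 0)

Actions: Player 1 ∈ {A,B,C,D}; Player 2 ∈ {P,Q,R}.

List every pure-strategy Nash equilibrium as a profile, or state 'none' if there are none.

PSNE = {(B,Q), (C,R)}

(A,P): not NE [P1→C gives 9>4; P2→R gives 7>1]
(A,Q): not NE [P2→R gives 7>1]
(A,R): not NE [P1→C gives 12>9]
(B,P): not NE [P1→C gives 9>3; P2→Q gives 7>3]
(B,Q): NE
(B,R): not NE [P1→C gives 12>2; P2→Q gives 7>6]
(C,P): not NE [P2→R gives 8>6]
(C,Q): not NE [P1→B gives 8>7; P2→R gives 8>7]
(C,R): NE
(D,P): not NE [P1→C gives 9>8]
(D,Q): not NE [P1→B gives 8>4; P2→P gives 6>5]
(D,R): not NE [P1→C gives 12>10; P2→P gives 6>0]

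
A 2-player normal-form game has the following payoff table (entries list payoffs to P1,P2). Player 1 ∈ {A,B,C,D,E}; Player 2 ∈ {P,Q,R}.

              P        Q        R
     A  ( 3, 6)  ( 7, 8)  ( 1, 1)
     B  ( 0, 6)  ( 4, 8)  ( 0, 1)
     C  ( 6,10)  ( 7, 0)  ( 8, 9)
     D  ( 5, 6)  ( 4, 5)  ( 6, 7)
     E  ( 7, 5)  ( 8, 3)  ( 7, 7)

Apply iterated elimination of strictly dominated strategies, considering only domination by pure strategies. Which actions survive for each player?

P1 drop A (E beats it: P:7>3 Q:8>7 R:7>1)
P1 drop B (C beats it: P:6>0 Q:7>4 R:8>0)
P1 drop D (C beats it: P:6>5 Q:7>4 R:8>6)
P2 drop Q (P beats it: C:10>0 E:5>3)
P1→{C,E} P2→{P,R}

Survivors P1:{C,E} P2:{P,R}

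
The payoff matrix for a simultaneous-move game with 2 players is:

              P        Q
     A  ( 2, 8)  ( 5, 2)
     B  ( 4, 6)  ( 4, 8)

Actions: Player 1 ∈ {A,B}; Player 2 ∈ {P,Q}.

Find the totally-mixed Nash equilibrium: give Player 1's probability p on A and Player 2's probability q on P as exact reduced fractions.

P1 indiff ⇒ q·2+(1-q)·5 = q·4+(1-q)·4 ⇒ q(-2) = (1-q)(-1) ⇒ q = 1/3
P2 indiff ⇒ p·8+(1-p)·6 = p·2+(1-p)·8 ⇒ p(6) = (1-p)(2) ⇒ p = 1/4

p=1/4, q=1/3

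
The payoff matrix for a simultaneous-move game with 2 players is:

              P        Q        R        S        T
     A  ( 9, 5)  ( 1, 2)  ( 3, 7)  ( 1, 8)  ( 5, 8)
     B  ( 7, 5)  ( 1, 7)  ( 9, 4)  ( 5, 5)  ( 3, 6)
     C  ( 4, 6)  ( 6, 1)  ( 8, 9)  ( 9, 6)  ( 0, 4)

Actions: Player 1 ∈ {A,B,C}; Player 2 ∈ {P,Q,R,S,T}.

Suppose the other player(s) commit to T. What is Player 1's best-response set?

argmax u_1 = {A}

u_1(A vs T) = 5
u_1(B vs T) = 3
u_1(C vs T) = 0
max payoff 5 at {A}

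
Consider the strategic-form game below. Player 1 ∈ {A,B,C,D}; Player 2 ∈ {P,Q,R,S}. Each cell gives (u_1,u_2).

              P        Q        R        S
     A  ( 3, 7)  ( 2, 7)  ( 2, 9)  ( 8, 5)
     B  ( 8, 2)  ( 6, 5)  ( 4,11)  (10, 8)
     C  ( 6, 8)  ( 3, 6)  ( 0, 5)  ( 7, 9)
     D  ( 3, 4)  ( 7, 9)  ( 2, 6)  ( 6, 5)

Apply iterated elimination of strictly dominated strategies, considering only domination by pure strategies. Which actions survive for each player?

P1 drop A (B beats it: P:8>3 Q:6>2 R:4>2 S:10>8)
P1 drop C (B beats it: P:8>6 Q:6>3 R:4>0 S:10>7)
P2 drop P (Q beats it: B:5>2 D:9>4)
P2 drop S (R beats it: B:11>8 D:6>5)
P1→{B,D} P2→{Q,R}

Remaining: P1:{B,D} P2:{Q,R}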